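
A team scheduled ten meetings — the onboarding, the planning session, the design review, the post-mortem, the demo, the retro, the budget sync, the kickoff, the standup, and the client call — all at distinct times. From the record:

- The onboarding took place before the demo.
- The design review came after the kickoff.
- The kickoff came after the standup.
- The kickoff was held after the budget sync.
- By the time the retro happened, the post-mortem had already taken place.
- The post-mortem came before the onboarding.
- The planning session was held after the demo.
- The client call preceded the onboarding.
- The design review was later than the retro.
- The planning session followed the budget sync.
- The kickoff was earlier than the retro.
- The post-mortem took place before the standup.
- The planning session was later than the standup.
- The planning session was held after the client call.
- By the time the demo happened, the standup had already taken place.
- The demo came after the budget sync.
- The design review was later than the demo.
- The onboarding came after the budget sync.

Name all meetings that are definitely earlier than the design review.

the budget sync, the client call, the demo, the kickoff, the onboarding, the post-mortem, the retro, the standup

Directly stated before the design review: the demo, the kickoff, and the retro.
The budget sync reaches the design review via the budget sync → the demo → the design review.
The client call reaches the design review via the client call → the onboarding → the demo → the design review.
The onboarding reaches the design review via the onboarding → the demo → the design review.
Likewise the post-mortem and the standup each reach the design review by chaining the stated constraints.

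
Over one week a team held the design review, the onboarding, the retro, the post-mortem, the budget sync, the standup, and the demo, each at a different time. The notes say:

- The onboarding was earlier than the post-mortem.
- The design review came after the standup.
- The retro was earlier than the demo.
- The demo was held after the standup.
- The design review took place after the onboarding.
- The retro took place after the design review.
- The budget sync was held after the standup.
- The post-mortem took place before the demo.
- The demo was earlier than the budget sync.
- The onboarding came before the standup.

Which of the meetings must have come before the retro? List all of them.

Directly stated before the retro: the design review.
The onboarding reaches the retro via the onboarding → the design review → the retro.
The standup reaches the retro via the standup → the design review → the retro.
No chain forces the post-mortem (or any of the others) ahead of the retro.

the design review, the onboarding, the standup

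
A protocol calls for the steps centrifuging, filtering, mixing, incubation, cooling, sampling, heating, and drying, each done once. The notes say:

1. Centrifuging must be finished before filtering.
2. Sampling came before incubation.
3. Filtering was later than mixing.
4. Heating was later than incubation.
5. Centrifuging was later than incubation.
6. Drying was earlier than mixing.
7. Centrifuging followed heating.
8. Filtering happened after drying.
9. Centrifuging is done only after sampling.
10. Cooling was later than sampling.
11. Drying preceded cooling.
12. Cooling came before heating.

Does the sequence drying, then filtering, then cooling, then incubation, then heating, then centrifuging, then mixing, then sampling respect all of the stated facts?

The constraints require sampling before centrifuging, but in the proposed sequence centrifuging appears ahead of sampling. That one violation is enough.

no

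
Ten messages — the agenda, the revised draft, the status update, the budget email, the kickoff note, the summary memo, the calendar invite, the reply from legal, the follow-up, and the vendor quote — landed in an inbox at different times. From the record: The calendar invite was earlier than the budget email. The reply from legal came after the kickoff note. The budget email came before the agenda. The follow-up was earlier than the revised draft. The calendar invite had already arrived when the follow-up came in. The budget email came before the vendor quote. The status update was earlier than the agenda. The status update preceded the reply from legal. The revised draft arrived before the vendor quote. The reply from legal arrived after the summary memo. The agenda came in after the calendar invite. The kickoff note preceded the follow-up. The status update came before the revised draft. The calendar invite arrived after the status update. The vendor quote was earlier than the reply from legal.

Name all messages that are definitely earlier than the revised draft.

the calendar invite, the follow-up, the kickoff note, the status update

Directly stated before the revised draft: the follow-up and the status update.
The calendar invite reaches the revised draft via the calendar invite → the follow-up → the revised draft.
The kickoff note reaches the revised draft via the kickoff note → the follow-up → the revised draft.
No chain forces the summary memo (or any of the others) ahead of the revised draft.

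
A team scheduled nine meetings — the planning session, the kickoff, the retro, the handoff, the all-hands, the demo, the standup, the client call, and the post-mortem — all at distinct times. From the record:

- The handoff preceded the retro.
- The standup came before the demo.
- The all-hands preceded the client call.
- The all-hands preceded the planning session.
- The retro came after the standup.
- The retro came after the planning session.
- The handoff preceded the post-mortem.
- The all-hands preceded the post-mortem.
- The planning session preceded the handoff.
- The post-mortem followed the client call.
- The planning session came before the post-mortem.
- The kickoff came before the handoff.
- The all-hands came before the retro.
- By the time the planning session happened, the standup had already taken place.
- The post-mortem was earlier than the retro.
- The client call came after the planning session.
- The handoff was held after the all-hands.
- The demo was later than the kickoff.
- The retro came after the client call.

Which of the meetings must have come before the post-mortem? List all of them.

Directly stated before the post-mortem: the all-hands, the client call, the handoff, and the planning session.
The kickoff reaches the post-mortem via the kickoff → the handoff → the post-mortem.
The standup reaches the post-mortem via the standup → the planning session → the post-mortem.

the all-hands, the client call, the handoff, the kickoff, the planning session, the standup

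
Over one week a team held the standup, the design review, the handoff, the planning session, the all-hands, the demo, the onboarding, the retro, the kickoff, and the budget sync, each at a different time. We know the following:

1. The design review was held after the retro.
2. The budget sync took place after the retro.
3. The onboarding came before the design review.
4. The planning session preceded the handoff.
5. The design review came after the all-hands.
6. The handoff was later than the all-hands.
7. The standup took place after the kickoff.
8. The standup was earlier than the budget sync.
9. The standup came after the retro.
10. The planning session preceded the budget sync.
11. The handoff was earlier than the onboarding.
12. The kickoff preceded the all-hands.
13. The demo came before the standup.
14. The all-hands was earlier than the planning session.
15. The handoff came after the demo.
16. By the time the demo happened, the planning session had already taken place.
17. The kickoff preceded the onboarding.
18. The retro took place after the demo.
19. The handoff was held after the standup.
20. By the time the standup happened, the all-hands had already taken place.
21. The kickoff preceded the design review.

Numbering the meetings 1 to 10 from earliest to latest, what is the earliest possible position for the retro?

The all-hands, the demo, the kickoff, and the planning session must all come before the retro — 4 forced predecessors.
Nothing else is forced ahead of the retro, so its earliest slot is position 4 + 1 = 5.

5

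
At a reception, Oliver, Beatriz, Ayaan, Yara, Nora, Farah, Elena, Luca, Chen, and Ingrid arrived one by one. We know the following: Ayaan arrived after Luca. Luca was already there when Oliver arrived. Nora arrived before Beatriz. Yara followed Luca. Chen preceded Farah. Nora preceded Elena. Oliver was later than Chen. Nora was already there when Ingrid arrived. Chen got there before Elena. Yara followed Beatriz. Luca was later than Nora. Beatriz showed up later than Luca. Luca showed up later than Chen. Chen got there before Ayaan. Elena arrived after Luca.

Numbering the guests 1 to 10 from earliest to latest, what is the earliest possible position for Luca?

Chen and Nora must both come before Luca — 2 forced predecessors.
Nothing else is forced ahead of Luca, so their earliest slot is position 2 + 1 = 3.

3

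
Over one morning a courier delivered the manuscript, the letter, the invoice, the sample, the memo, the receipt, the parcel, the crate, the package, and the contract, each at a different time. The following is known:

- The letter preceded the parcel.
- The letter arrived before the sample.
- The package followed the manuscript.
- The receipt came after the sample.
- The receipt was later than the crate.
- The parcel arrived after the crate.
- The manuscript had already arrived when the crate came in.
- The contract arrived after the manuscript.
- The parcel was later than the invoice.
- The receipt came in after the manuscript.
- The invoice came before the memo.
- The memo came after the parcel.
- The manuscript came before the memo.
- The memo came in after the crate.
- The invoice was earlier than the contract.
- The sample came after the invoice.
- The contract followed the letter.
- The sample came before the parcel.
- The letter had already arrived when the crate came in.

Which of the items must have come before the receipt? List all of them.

the crate, the invoice, the letter, the manuscript, the sample

Directly stated before the receipt: the crate, the manuscript, and the sample.
The invoice reaches the receipt via the invoice → the sample → the receipt.
The letter reaches the receipt via the letter → the crate → the receipt.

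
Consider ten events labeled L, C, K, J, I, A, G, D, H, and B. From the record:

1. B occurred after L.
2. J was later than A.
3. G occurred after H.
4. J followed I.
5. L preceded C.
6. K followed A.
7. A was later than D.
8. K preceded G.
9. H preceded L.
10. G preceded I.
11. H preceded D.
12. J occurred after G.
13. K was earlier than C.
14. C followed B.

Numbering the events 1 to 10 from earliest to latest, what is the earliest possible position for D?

2

H must come before D — 1 forced predecessor.
Nothing else is forced ahead of D, so its earliest slot is position 1 + 1 = 2.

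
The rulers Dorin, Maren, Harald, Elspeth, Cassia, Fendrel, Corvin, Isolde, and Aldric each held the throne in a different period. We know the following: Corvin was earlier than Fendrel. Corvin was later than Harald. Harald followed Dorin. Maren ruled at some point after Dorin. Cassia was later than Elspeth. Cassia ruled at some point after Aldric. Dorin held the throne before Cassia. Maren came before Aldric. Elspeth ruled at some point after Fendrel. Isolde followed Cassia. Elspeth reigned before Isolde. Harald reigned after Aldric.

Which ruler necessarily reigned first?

Dorin

Dorin has a chain of constraints placing them before every other ruler, so Dorin must be first.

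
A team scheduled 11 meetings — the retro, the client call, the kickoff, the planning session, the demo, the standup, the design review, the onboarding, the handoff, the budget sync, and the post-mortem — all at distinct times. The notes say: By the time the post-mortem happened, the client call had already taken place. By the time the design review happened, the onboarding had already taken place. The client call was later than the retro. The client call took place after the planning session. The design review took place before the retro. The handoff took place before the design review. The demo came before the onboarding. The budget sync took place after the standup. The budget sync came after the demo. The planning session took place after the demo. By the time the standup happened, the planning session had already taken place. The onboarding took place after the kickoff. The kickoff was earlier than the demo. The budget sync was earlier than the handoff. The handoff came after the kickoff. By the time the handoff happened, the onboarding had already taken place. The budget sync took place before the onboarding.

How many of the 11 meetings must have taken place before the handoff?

6

Directly stated before the handoff: the budget sync, the kickoff, and the onboarding.
The demo reaches the handoff via the demo → the budget sync → the handoff.
The planning session reaches the handoff via the planning session → the standup → the budget sync → the handoff.
The standup reaches the handoff via the standup → the budget sync → the handoff.
That's the budget sync, the demo, the kickoff, the onboarding, the planning session, and the standup — 6 in all.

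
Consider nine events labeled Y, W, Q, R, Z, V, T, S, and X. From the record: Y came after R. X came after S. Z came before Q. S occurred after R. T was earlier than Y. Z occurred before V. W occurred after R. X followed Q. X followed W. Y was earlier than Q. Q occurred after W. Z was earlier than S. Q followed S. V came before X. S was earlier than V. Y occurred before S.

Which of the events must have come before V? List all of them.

R, S, T, Y, Z

Directly stated before V: S and Z.
R reaches V via R → S → V.
T reaches V via T → Y → S → V.
Y reaches V via Y → S → V.
No chain forces W (or any of the others) ahead of V.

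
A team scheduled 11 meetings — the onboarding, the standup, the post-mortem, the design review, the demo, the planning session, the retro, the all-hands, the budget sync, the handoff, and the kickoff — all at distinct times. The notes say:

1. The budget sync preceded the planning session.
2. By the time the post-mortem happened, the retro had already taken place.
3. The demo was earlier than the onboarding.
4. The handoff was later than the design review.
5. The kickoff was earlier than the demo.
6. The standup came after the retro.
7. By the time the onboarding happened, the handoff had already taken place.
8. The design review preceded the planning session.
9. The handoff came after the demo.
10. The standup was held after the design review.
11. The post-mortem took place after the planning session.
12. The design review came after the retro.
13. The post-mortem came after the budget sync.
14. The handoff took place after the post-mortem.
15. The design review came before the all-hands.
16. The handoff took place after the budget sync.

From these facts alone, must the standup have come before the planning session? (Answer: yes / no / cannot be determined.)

cannot be determined

No chain of stated constraints runs from the standup to the planning session, and none runs from the planning session to the standup either.
So the relative order of the standup and the planning session is not fixed by the given facts.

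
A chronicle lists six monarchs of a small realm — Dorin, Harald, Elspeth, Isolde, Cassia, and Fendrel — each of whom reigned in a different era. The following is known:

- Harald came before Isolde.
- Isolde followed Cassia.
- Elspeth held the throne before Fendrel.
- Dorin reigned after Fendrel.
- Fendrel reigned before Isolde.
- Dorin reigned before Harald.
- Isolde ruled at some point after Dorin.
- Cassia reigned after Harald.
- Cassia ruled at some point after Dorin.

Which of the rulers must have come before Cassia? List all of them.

Directly stated before Cassia: Dorin and Harald.
Elspeth reaches Cassia via Elspeth → Fendrel → Dorin → Cassia.
Fendrel reaches Cassia via Fendrel → Dorin → Cassia.
No chain forces Isolde ahead of Cassia.

Dorin, Elspeth, Fendrel, Harald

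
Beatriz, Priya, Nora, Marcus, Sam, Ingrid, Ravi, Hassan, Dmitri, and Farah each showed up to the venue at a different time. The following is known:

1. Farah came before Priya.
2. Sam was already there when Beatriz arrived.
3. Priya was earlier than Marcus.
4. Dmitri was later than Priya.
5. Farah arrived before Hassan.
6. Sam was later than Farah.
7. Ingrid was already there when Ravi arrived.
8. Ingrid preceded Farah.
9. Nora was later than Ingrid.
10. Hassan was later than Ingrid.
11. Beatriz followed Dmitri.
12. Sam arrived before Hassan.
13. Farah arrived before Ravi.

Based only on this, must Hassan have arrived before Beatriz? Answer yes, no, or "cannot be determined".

No chain of stated constraints runs from Hassan to Beatriz, and none runs from Beatriz to Hassan either.
So the relative order of Hassan and Beatriz is not fixed by the given facts.

cannot be determined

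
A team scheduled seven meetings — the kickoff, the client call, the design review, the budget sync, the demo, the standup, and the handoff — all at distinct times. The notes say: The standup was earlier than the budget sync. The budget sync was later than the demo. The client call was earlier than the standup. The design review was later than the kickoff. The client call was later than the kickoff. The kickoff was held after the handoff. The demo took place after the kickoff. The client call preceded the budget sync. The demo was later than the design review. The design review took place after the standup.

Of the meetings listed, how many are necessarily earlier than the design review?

Directly stated before the design review: the kickoff and the standup.
The client call reaches the design review via the client call → the standup → the design review.
The handoff reaches the design review via the handoff → the kickoff → the design review.
No chain forces the demo (or any of the others) ahead of the design review.
That's the client call, the handoff, the kickoff, and the standup — 4 in all.

4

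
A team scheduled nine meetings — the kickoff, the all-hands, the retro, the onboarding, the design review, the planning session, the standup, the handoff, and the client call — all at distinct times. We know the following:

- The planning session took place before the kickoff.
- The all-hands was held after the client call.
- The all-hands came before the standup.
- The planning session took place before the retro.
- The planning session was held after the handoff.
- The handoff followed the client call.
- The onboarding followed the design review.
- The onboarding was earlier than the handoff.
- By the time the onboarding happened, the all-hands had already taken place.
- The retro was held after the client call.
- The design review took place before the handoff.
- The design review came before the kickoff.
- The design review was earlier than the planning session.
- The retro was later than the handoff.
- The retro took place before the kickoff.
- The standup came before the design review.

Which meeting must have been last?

Every other meeting has a chain of constraints placing it before the kickoff, so the kickoff is last.

the kickoff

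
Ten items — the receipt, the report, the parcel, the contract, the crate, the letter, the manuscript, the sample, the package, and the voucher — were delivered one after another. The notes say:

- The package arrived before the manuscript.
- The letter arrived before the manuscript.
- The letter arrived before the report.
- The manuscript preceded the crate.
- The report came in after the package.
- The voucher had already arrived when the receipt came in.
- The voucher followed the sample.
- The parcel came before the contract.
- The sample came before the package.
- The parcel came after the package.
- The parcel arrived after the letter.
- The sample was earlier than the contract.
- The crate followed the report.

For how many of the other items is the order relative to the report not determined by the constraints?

Forced before the report: the letter, the package, and the sample; forced after the report: the crate.
That leaves the contract, the manuscript, the parcel, the receipt, and the voucher with no forced order relative to the report — 5.

5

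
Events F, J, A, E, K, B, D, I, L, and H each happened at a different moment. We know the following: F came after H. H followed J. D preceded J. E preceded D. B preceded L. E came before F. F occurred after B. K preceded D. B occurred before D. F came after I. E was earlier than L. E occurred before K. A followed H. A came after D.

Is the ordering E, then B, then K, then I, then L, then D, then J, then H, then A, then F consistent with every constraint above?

Check each stated constraint against the proposed order — e.g. B is ahead of F; E is ahead of F. Every pair is in the required order; nothing is violated.

yes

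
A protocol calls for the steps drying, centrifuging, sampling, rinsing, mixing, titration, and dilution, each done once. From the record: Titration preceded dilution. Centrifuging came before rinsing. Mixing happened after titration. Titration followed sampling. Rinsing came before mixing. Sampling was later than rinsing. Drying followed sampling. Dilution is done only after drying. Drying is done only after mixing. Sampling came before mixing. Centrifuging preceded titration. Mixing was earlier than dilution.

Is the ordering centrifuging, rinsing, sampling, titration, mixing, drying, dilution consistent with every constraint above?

yes

Check each stated constraint against the proposed order — e.g. titration is ahead of dilution; sampling is ahead of drying. Every pair is in the required order; nothing is violated.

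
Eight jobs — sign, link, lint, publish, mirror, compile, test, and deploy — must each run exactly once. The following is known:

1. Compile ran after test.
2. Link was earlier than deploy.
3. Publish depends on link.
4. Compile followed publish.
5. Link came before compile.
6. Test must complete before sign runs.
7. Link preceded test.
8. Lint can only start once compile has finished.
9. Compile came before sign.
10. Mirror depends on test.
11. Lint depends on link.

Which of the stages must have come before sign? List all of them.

Directly stated before sign: compile and test.
Link reaches sign via link → test → sign.
Publish reaches sign via publish → compile → sign.

compile, link, publish, test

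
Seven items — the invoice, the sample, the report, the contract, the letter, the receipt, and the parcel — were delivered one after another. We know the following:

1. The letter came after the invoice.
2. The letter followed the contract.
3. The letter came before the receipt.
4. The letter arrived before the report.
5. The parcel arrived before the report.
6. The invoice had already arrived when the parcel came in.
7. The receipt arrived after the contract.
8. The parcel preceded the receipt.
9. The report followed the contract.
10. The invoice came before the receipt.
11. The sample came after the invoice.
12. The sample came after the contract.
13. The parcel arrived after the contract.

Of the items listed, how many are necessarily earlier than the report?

Directly stated before the report: the contract, the letter, and the parcel.
The invoice reaches the report via the invoice → the parcel → the report.
That's the contract, the invoice, the letter, and the parcel — 4 in all.

4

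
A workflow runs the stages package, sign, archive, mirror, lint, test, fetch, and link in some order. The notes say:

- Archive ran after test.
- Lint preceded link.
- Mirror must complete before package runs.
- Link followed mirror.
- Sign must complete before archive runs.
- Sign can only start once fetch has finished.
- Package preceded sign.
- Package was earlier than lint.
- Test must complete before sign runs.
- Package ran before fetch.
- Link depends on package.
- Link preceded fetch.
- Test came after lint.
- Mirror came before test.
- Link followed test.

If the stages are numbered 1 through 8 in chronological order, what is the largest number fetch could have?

6

Fetch must come before archive and sign — 2 stages forced after it.
Everything else can be placed before fetch in some valid order, so fetch can sit as late as position 8 − 2 = 6.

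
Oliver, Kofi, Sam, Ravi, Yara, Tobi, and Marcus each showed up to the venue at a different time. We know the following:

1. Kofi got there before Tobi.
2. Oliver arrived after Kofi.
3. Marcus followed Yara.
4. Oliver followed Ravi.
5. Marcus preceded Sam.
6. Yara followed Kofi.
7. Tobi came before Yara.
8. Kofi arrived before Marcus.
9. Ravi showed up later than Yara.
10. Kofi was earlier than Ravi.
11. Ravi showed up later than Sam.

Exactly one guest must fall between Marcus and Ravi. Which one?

Sam

Tracing the constraints gives Marcus → Sam → Ravi, so Sam sits after Marcus and before Ravi.
No other guest is forced both after Marcus and before Ravi.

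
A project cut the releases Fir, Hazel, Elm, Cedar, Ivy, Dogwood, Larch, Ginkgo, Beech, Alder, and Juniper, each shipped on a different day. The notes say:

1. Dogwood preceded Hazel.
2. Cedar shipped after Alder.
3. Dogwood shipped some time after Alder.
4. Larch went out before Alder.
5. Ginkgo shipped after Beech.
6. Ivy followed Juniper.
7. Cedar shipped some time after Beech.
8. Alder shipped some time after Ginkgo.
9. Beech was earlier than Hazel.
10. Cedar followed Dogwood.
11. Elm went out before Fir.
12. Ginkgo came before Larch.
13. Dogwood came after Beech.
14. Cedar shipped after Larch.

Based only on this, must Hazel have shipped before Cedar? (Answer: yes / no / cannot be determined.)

No chain of stated constraints runs from Hazel to Cedar, and none runs from Cedar to Hazel either.
So the relative order of Hazel and Cedar is not fixed by the given facts.

cannot be determined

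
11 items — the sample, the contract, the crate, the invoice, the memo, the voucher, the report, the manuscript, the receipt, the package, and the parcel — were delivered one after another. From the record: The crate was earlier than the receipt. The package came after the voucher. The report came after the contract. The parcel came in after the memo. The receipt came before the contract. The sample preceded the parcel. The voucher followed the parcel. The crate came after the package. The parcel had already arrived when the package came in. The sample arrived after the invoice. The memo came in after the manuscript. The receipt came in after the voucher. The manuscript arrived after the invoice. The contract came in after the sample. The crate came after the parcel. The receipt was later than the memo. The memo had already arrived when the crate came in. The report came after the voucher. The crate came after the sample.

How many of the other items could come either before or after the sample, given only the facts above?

Forced before the sample: the invoice; forced after the sample: the contract, the crate, the package, the parcel, the receipt, the report, and the voucher.
That leaves the manuscript and the memo with no forced order relative to the sample — 2.

2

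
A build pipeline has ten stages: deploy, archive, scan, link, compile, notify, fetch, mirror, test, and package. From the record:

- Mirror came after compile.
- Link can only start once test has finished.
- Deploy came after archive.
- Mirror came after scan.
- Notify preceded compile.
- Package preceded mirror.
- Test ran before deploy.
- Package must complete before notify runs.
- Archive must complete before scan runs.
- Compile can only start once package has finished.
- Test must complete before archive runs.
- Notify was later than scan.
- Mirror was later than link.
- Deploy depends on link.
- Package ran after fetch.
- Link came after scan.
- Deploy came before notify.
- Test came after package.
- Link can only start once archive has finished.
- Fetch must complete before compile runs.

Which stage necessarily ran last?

Every other stage has a chain of constraints placing it before mirror, so mirror is last.

mirror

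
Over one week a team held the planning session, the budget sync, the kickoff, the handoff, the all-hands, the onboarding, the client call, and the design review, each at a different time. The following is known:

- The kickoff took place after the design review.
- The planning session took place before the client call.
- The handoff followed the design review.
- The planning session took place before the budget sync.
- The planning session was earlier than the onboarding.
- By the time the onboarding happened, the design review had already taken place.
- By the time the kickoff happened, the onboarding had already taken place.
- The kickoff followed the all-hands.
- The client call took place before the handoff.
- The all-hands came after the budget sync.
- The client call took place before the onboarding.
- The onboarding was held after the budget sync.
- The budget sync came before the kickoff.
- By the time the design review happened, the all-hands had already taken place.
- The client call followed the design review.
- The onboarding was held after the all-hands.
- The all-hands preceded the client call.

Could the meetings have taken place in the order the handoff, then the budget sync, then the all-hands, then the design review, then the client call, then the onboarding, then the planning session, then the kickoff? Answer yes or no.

no

The constraints require the design review before the handoff, but in the proposed sequence the handoff appears ahead of the design review. That one violation is enough.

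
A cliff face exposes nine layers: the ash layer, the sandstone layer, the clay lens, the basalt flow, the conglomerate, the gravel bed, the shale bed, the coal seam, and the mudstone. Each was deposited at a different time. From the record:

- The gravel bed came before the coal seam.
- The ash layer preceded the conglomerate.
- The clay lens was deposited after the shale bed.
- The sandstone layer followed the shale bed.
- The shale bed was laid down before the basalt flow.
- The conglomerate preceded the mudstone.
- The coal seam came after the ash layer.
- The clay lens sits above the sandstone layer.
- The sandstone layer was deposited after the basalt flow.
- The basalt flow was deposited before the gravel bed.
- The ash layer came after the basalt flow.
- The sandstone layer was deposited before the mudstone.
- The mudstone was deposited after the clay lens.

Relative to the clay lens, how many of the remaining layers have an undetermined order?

4

Forced before the clay lens: the basalt flow, the sandstone layer, and the shale bed; forced after the clay lens: the mudstone.
That leaves the ash layer, the coal seam, the conglomerate, and the gravel bed with no forced order relative to the clay lens — 4.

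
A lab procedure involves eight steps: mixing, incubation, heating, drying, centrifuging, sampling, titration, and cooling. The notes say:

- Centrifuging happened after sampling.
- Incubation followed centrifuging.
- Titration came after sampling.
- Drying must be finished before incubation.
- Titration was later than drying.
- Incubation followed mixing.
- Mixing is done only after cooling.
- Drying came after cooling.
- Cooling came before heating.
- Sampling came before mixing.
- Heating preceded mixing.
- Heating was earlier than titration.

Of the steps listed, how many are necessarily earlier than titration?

4

Directly stated before titration: drying, heating, and sampling.
Cooling reaches titration via cooling → drying → titration.
That's cooling, drying, heating, and sampling — 4 in all.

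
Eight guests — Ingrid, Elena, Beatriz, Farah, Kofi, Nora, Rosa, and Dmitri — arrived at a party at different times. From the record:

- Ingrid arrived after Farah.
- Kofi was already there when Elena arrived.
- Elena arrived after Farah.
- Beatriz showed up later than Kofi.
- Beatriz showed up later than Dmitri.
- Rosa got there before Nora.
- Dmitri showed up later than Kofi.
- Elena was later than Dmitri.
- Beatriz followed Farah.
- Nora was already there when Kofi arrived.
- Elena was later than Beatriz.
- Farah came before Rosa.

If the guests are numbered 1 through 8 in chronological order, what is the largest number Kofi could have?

Kofi must come before Beatriz, Dmitri, and Elena — 3 guests forced after them.
Everything else can be placed before Kofi in some valid order, so Kofi can sit as late as position 8 − 3 = 5.

5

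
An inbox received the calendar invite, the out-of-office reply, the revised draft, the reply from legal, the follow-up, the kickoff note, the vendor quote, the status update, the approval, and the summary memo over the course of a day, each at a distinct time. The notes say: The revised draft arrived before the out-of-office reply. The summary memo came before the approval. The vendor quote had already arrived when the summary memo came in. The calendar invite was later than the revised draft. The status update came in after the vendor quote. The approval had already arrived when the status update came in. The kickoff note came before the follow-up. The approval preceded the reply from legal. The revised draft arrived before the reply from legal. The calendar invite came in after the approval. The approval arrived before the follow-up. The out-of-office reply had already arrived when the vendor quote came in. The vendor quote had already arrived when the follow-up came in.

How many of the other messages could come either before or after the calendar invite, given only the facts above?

Forced before the calendar invite: the approval, the out-of-office reply, the revised draft, the summary memo, and the vendor quote.
That leaves the follow-up, the kickoff note, the reply from legal, and the status update with no forced order relative to the calendar invite — 4.

4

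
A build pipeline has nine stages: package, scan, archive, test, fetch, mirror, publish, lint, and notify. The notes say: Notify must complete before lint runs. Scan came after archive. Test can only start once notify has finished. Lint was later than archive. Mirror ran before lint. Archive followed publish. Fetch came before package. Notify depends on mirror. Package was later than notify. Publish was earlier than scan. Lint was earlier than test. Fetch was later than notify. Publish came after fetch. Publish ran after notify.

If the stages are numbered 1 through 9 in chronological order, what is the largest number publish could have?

Publish must come before archive, lint, scan, and test — 4 stages forced after it.
Everything else can be placed before publish in some valid order, so publish can sit as late as position 9 − 4 = 5.

5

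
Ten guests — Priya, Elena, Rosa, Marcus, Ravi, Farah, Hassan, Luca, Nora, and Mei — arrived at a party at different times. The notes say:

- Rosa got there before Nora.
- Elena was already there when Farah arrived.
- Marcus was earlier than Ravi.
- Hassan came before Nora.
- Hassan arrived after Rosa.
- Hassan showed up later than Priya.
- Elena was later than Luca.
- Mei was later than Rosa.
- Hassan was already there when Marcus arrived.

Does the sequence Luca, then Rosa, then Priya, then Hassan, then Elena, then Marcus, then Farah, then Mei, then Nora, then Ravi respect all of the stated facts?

Check each stated constraint against the proposed order — e.g. Rosa is ahead of Mei; Rosa is ahead of Nora. Every pair is in the required order; nothing is violated.

yes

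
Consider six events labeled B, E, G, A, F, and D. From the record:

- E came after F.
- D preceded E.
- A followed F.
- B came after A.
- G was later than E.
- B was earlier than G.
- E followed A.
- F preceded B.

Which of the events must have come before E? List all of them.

Directly stated before E: A, D, and F.

A, D, F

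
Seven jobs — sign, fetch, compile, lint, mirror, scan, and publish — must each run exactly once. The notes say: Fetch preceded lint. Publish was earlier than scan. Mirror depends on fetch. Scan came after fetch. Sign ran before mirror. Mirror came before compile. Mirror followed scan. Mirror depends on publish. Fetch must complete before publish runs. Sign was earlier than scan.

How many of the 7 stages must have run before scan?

Directly stated before scan: fetch, publish, and sign.
That's fetch, publish, and sign — 3 in all.

3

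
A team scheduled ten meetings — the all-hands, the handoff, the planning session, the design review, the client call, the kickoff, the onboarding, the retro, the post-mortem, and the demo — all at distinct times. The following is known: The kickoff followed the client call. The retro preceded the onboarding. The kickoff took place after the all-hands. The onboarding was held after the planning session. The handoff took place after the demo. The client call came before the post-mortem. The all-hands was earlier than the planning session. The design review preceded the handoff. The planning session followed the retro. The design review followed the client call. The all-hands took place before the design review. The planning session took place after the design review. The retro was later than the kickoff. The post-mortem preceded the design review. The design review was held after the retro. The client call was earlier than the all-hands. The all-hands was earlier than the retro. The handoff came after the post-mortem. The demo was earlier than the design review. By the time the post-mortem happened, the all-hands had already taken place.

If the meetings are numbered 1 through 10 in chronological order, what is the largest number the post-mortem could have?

6

The post-mortem must come before the design review, the handoff, the onboarding, and the planning session — 4 meetings forced after it.
Everything else can be placed before the post-mortem in some valid order, so the post-mortem can sit as late as position 10 − 4 = 6.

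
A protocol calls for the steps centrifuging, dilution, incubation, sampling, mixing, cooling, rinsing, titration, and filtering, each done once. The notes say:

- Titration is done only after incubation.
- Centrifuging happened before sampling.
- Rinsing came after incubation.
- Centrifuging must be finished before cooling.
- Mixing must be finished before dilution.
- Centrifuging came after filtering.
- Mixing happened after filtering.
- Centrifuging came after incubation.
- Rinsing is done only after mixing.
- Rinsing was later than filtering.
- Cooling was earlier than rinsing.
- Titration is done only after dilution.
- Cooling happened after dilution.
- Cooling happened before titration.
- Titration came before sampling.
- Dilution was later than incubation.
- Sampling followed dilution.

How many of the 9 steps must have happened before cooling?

5

Directly stated before cooling: centrifuging and dilution.
Filtering reaches cooling via filtering → centrifuging → cooling.
Incubation reaches cooling via incubation → dilution → cooling.
Mixing reaches cooling via mixing → dilution → cooling.
No chain forces sampling (or any of the others) ahead of cooling.
That's centrifuging, dilution, filtering, incubation, and mixing — 5 in all.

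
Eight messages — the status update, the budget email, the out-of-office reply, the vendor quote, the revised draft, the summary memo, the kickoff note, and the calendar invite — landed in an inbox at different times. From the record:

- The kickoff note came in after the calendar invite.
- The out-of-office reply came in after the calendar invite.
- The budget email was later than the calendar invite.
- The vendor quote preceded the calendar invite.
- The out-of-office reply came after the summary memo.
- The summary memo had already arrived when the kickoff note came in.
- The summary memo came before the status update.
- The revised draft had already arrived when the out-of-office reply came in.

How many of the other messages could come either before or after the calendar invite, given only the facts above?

3

Forced before the calendar invite: the vendor quote; forced after the calendar invite: the budget email, the kickoff note, and the out-of-office reply.
That leaves the revised draft, the status update, and the summary memo with no forced order relative to the calendar invite — 3.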